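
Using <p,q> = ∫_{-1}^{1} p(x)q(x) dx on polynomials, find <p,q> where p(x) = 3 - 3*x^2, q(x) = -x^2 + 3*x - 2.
<p,q> = -44/5

Expand the product: p(x)·q(x) = 3*x^4 - 9*x^3 + 3*x^2 + 9*x - 6.
∫_{-1}^{1} of each monomial x^k gives [2/(k+1) if k even, 0 if k odd]. Integrating term-by-term (or equivalently evaluating the antiderivative F(x) = 3*x^5/5 - 9*x^4/4 + x^3 + 9*x^2/2 - 6*x at the endpoints):
  F(1) − F(−1) = -43/20 − (133/20) = -44/5.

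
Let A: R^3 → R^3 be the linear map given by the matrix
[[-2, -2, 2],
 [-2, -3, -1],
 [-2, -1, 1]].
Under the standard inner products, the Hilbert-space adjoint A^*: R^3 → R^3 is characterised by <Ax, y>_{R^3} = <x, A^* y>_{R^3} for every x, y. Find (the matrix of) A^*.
A^* = A^T =
[[-2, -2, -2],
 [-2, -3, -1],
 [2, -1, 1]]

For real matrices with standard dot products, the defining identity <Ax, y> = <x, A^* y> gives (Ax)^T y = x^T (A^*) y, i.e. x^T A^T y = x^T (A^*) y. Since this holds for all x, y, we must have A^* = A^T. Therefore
A^* =
[[-2, -2, -2],
 [-2, -3, -1],
 [2, -1, 1]].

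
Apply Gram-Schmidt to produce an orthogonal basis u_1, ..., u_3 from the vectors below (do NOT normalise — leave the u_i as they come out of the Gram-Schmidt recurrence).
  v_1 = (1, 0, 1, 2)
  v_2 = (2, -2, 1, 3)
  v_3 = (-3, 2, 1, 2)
Orthogonal basis:
  u_1 = (1, 0, 1, 2)
  u_2 = (1/2, -2, -1/2, 0)
  u_3 = (-8/3, -2/3, 0, 4/3)

Apply the Gram-Schmidt recurrence
  u_1 = v_1
  u_i = v_i − Σ_{j<i} ((v_i · u_j) / (u_j · u_j)) · u_j.

Step by step this gives:
  u_1 = (1, 0, 1, 2)
  u_2 = (1/2, -2, -1/2, 0)
  u_3 = (-8/3, -2/3, 0, 4/3)

Orthogonality check:
  u_2 · u_1 = 0 (should be 0)
  u_3 · u_1 = 0 (should be 0)
  u_3 · u_2 = 0 (should be 0)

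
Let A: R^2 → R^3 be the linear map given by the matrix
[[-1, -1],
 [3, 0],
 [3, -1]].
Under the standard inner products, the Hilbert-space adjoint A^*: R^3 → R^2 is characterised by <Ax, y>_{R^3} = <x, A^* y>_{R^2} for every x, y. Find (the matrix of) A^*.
A^* = A^T =
[[-1, 3, 3],
 [-1, 0, -1]]

For real matrices with standard dot products, the defining identity <Ax, y> = <x, A^* y> gives (Ax)^T y = x^T (A^*) y, i.e. x^T A^T y = x^T (A^*) y. Since this holds for all x, y, we must have A^* = A^T. Therefore
A^* =
[[-1, 3, 3],
 [-1, 0, -1]].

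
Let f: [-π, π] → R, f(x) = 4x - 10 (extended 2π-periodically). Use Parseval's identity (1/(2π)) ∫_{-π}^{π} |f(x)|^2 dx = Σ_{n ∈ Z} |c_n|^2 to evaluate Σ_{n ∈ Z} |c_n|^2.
Σ |c_n|^2 = 16π^2/3 + 100

Expand and integrate term by term over [-π, π]:
  ∫ (4x)^2 dx = 16·(2π^3/3); ∫ 2·4·(-10)·x dx = 0 (odd integrand); ∫ (-10)^2 dx = 100·2π.
So (1/(2π)) ∫_{-π}^{π} (4x - 10)^2 dx = 16π^2/3 + 100 = 16π^2/3 + 100.
Parseval ⇒ Σ |c_n|^2 = 16π^2/3 + 100.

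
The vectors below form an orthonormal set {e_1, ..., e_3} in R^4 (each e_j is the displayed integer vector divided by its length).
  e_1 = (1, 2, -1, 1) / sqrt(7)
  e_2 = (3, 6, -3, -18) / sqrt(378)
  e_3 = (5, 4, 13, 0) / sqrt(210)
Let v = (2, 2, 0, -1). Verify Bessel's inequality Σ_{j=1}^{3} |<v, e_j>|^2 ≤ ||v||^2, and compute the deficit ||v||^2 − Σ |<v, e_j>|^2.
Σ |<v, e_j>|^2 = 299/35; ||v||^2 = 9; deficit = 16/35

Write each e_j = u_j / sqrt(<u_j, u_j>) where u_j is the displayed integer vector. Then <v, e_j> = <v, u_j> / sqrt(<u_j, u_j>), so |<v, e_j>|^2 = <v, u_j>^2 / <u_j, u_j>.
Coefficients: <v, e_1> = 5/sqrt(7), <v, e_2> = 36/sqrt(378), <v, e_3> = 18/sqrt(210).
Square and sum: Σ |<v, e_j>|^2 = 299/35.
Compute ||v||^2 = v·v = 9.
Deficit = 9 − 299/35 = 16/35 ≥ 0, confirming Bessel's inequality. (The deficit equals ||v − Σ <v,e_j> e_j||^2, the squared distance from v to span{e_j}.)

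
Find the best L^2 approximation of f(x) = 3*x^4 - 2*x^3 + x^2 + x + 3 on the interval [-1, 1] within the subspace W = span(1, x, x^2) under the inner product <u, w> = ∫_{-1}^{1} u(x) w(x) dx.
g(x) = 25*x^2/7 - x/5 + 96/35

The best approximation g ∈ W is the orthogonal projection of f onto W. Writing g = a_0 + a_1 x + a_2 x^2, the coefficients solve the normal equations G · a = b where
  G_{ij} = <φ_i, φ_j> and b_i = <f, φ_i>, with φ_0 = 1, φ_1 = x, φ_2 = x^2.
G =
  [2, 0, 2/3]
  [0, 2/3, 0]
  [2/3, 0, 2/5],
b = (118/15, -2/15, 114/35).
Solving gives a_0 = 96/35, a_1 = -1/5, a_2 = 25/7, so
  g(x) = 25*x^2/7 - x/5 + 96/35.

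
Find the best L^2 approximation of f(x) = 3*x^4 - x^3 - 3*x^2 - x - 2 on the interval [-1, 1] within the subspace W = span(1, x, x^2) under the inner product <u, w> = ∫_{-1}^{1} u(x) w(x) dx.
g(x) = -3*x^2/7 - 8*x/5 - 79/35

The best approximation g ∈ W is the orthogonal projection of f onto W. Writing g = a_0 + a_1 x + a_2 x^2, the coefficients solve the normal equations G · a = b where
  G_{ij} = <φ_i, φ_j> and b_i = <f, φ_i>, with φ_0 = 1, φ_1 = x, φ_2 = x^2.
G =
  [2, 0, 2/3]
  [0, 2/3, 0]
  [2/3, 0, 2/5],
b = (-24/5, -16/15, -176/105).
Solving gives a_0 = -79/35, a_1 = -8/5, a_2 = -3/7, so
  g(x) = -3*x^2/7 - 8*x/5 - 79/35.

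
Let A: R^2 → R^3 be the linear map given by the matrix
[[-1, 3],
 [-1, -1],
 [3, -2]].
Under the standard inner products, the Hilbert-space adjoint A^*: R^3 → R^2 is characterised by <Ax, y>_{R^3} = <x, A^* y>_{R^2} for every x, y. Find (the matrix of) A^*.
A^* = A^T =
[[-1, -1, 3],
 [3, -1, -2]]

For real matrices with standard dot products, the defining identity <Ax, y> = <x, A^* y> gives (Ax)^T y = x^T (A^*) y, i.e. x^T A^T y = x^T (A^*) y. Since this holds for all x, y, we must have A^* = A^T. Therefore
A^* =
[[-1, -1, 3],
 [3, -1, -2]].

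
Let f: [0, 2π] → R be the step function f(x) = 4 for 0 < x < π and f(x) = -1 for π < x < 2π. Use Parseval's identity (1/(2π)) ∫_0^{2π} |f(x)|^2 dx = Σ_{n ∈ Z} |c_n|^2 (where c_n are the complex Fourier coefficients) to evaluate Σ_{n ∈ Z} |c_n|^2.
Σ |c_n|^2 = 17/2

Parseval equates the L^2 energy of f (normalised by 1/(2π)) with the ℓ^2 sum of its Fourier coefficients: (1/(2π)) ∫_0^{2π} |f|^2 = Σ |c_n|^2.
Compute the left side: (1/(2π)) [∫_0^π 4^2 dx + ∫_π^{2π} (-1)^2 dx] = (1/(2π)) · (16π + 1π) = (16 + 1)/2 = 17/2.
So Σ_{n ∈ Z} |c_n|^2 = 17/2.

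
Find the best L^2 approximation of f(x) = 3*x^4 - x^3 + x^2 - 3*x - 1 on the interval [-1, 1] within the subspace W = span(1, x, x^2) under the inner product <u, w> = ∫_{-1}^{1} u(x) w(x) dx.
g(x) = 25*x^2/7 - 18*x/5 - 44/35

The best approximation g ∈ W is the orthogonal projection of f onto W. Writing g = a_0 + a_1 x + a_2 x^2, the coefficients solve the normal equations G · a = b where
  G_{ij} = <φ_i, φ_j> and b_i = <f, φ_i>, with φ_0 = 1, φ_1 = x, φ_2 = x^2.
G =
  [2, 0, 2/3]
  [0, 2/3, 0]
  [2/3, 0, 2/5],
b = (-2/15, -12/5, 62/105).
Solving gives a_0 = -44/35, a_1 = -18/5, a_2 = 25/7, so
  g(x) = 25*x^2/7 - 18*x/5 - 44/35.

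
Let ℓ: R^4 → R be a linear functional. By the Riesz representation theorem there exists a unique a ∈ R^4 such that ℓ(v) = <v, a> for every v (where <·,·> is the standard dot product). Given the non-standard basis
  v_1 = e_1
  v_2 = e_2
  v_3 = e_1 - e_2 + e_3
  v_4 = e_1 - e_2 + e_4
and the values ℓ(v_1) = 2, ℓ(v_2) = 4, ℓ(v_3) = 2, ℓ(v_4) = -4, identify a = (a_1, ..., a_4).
a = (2, 4, 4, -2)

Write a = (a_1, ..., a_4) in the standard basis. For each basis vector v_i, ℓ(v_i) = <v_i, a> is a linear equation in the a_j's. Collect the n equations into a matrix system V a = ℓ, where row i of V is v_i (expressed in the standard basis). Since V is invertible (lower-triangular with 1s on the diagonal, up to permutation), solve by back-substitution:
  V =
[[1, 0, 0, 0],
 [0, 1, 0, 0],
 [1, -1, 1, 0],
 [1, -1, 0, 1]]
  V a = (2, 4, 2, -4)
Solving gives a = (2, 4, 4, -2).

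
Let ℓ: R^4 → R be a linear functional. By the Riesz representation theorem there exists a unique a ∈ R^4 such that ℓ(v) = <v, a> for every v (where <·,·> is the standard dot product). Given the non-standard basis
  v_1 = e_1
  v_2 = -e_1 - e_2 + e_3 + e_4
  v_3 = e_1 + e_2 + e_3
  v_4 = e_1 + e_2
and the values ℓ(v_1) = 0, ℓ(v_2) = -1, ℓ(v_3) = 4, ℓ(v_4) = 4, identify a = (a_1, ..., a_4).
a = (0, 4, 0, 3)

Write a = (a_1, ..., a_4) in the standard basis. For each basis vector v_i, ℓ(v_i) = <v_i, a> is a linear equation in the a_j's. Collect the n equations into a matrix system V a = ℓ, where row i of V is v_i (expressed in the standard basis). Since V is invertible (lower-triangular with 1s on the diagonal, up to permutation), solve by back-substitution:
  V =
[[1, 0, 0, 0],
 [-1, -1, 1, 1],
 [1, 1, 1, 0],
 [1, 1, 0, 0]]
  V a = (0, -1, 4, 4)
Solving gives a = (0, 4, 0, 3).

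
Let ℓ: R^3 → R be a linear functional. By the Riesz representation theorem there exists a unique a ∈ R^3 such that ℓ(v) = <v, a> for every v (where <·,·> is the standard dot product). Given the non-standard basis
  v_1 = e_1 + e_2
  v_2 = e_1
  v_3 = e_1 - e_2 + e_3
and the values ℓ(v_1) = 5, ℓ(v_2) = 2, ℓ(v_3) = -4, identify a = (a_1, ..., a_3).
a = (2, 3, -3)

Write a = (a_1, ..., a_3) in the standard basis. For each basis vector v_i, ℓ(v_i) = <v_i, a> is a linear equation in the a_j's. Collect the n equations into a matrix system V a = ℓ, where row i of V is v_i (expressed in the standard basis). Since V is invertible (lower-triangular with 1s on the diagonal, up to permutation), solve by back-substitution:
  V =
[[1, 1, 0],
 [1, 0, 0],
 [1, -1, 1]]
  V a = (5, 2, -4)
Solving gives a = (2, 3, -3).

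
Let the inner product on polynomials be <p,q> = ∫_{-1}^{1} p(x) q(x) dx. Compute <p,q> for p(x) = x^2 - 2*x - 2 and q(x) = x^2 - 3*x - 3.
<p,q> = 196/15

Expand the product: p(x)·q(x) = x^4 - 5*x^3 + x^2 + 12*x + 6.
∫_{-1}^{1} of each monomial x^k gives [2/(k+1) if k even, 0 if k odd]. Integrating term-by-term (or equivalently evaluating the antiderivative F(x) = x^5/5 - 5*x^4/4 + x^3/3 + 6*x^2 + 6*x at the endpoints):
  F(1) − F(−1) = 677/60 − (-107/60) = 196/15.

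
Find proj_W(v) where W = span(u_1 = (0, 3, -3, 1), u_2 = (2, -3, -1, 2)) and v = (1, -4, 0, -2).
proj_W(v) = (134/163, -519/163, 251/163, 28/163)

Set up U = [u_1 | ... | u_2] ∈ R^(4×2). The projector onto W = col(U) is P = U (U^T U)^(-1) U^T.
Compute U^T U =
  [19, -4]
  [-4, 18],
and U^T v = (-14, 10).
Solve U^T U · c = U^T v for the coefficients: c = (-106/163, 67/163). The projection is proj_W(v) = U c.
Check: (v - proj_W(v)) · u_1 = 0  (should be 0).
Check: (v - proj_W(v)) · u_2 = 0  (should be 0).
Result: proj_W(v) = (134/163, -519/163, 251/163, 28/163).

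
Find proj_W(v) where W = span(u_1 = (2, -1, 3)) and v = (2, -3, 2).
proj_W(v) = (13/7, -13/14, 39/14)

Set up U = [u_1 | ... | u_1] ∈ R^(3×1). The projector onto W = col(U) is P = U (U^T U)^(-1) U^T.
Compute U^T U =
  [14],
and U^T v = (13).
Solve U^T U · c = U^T v for the coefficients: c = (13/14). The projection is proj_W(v) = U c.
Check: (v - proj_W(v)) · u_1 = 0  (should be 0).
Result: proj_W(v) = (13/7, -13/14, 39/14).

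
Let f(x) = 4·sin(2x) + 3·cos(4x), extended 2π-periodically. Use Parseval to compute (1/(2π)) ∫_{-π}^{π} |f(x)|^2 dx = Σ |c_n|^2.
Σ |c_n|^2 = 25/2

Expand |f|^2 and use orthogonality of {sin(nx), cos(mx)} on [-π, π]:
  ∫_{-π}^{π} sin(nx)^2 dx = π, ∫ cos(mx)^2 dx = π, and cross terms integrate to 0.
So ∫_{-π}^{π} f(x)^2 dx = 4^2 · π + 3^2 · π = (16 + 9)π.
Divide by 2π: (16 + 9)/2 = 25/2.
By Parseval, this equals Σ |c_n|^2.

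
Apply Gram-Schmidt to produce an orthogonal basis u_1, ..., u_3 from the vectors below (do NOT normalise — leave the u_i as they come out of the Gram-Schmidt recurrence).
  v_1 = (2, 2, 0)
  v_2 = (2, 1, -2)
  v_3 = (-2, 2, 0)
Orthogonal basis:
  u_1 = (2, 2, 0)
  u_2 = (1/2, -1/2, -2)
  u_3 = (-16/9, 16/9, -8/9)

Apply the Gram-Schmidt recurrence
  u_1 = v_1
  u_i = v_i − Σ_{j<i} ((v_i · u_j) / (u_j · u_j)) · u_j.

Step by step this gives:
  u_1 = (2, 2, 0)
  u_2 = (1/2, -1/2, -2)
  u_3 = (-16/9, 16/9, -8/9)

Orthogonality check:
  u_2 · u_1 = 0 (should be 0)
  u_3 · u_1 = 0 (should be 0)
  u_3 · u_2 = 0 (should be 0)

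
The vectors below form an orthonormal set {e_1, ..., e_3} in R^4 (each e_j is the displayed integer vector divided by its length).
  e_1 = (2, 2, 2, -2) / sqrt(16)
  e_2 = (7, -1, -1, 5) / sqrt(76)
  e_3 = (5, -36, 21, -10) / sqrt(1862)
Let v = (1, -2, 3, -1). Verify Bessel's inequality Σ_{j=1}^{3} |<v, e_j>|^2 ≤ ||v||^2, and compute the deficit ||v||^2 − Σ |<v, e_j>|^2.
Σ |<v, e_j>|^2 = 703/49; ||v||^2 = 15; deficit = 32/49

Write each e_j = u_j / sqrt(<u_j, u_j>) where u_j is the displayed integer vector. Then <v, e_j> = <v, u_j> / sqrt(<u_j, u_j>), so |<v, e_j>|^2 = <v, u_j>^2 / <u_j, u_j>.
Coefficients: <v, e_1> = 6/sqrt(16), <v, e_2> = 1/sqrt(76), <v, e_3> = 150/sqrt(1862).
Square and sum: Σ |<v, e_j>|^2 = 703/49.
Compute ||v||^2 = v·v = 15.
Deficit = 15 − 703/49 = 32/49 ≥ 0, confirming Bessel's inequality. (The deficit equals ||v − Σ <v,e_j> e_j||^2, the squared distance from v to span{e_j}.)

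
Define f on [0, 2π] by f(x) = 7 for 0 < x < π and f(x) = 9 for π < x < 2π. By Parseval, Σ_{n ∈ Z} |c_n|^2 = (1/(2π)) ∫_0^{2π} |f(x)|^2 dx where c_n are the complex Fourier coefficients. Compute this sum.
Σ |c_n|^2 = 65

Parseval equates the L^2 energy of f (normalised by 1/(2π)) with the ℓ^2 sum of its Fourier coefficients: (1/(2π)) ∫_0^{2π} |f|^2 = Σ |c_n|^2.
Compute the left side: (1/(2π)) [∫_0^π 7^2 dx + ∫_π^{2π} 9^2 dx] = (1/(2π)) · (49π + 81π) = (49 + 81)/2 = 65.
So Σ_{n ∈ Z} |c_n|^2 = 65.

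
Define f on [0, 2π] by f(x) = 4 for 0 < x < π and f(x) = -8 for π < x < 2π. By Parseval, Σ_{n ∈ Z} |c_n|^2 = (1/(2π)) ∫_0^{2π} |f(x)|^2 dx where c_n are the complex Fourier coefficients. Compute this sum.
Σ |c_n|^2 = 40

Parseval equates the L^2 energy of f (normalised by 1/(2π)) with the ℓ^2 sum of its Fourier coefficients: (1/(2π)) ∫_0^{2π} |f|^2 = Σ |c_n|^2.
Compute the left side: (1/(2π)) [∫_0^π 4^2 dx + ∫_π^{2π} (-8)^2 dx] = (1/(2π)) · (16π + 64π) = (16 + 64)/2 = 40.
So Σ_{n ∈ Z} |c_n|^2 = 40.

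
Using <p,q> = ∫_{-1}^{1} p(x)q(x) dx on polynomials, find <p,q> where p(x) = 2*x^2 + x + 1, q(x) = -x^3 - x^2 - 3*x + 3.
<p,q> = 92/15

Expand the product: p(x)·q(x) = -2*x^5 - 3*x^4 - 8*x^3 + 2*x^2 + 3.
∫_{-1}^{1} of each monomial x^k gives [2/(k+1) if k even, 0 if k odd]. Integrating term-by-term (or equivalently evaluating the antiderivative F(x) = -x^6/3 - 3*x^5/5 - 2*x^4 + 2*x^3/3 + 3*x at the endpoints):
  F(1) − F(−1) = 11/15 − (-27/5) = 92/15.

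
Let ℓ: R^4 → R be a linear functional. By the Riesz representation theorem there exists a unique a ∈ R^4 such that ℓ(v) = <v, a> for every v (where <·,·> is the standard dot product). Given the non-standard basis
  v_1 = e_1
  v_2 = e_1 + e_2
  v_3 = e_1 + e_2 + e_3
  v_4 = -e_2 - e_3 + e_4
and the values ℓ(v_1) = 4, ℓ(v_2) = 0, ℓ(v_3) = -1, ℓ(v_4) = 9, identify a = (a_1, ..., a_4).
a = (4, -4, -1, 4)

Write a = (a_1, ..., a_4) in the standard basis. For each basis vector v_i, ℓ(v_i) = <v_i, a> is a linear equation in the a_j's. Collect the n equations into a matrix system V a = ℓ, where row i of V is v_i (expressed in the standard basis). Since V is invertible (lower-triangular with 1s on the diagonal, up to permutation), solve by back-substitution:
  V =
[[1, 0, 0, 0],
 [1, 1, 0, 0],
 [1, 1, 1, 0],
 [0, -1, -1, 1]]
  V a = (4, 0, -1, 9)
Solving gives a = (4, -4, -1, 4).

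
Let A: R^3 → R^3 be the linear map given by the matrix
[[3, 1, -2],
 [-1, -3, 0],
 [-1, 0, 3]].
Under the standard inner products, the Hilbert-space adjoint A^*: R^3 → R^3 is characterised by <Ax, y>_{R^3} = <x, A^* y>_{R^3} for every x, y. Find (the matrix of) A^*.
A^* = A^T =
[[3, -1, -1],
 [1, -3, 0],
 [-2, 0, 3]]

For real matrices with standard dot products, the defining identity <Ax, y> = <x, A^* y> gives (Ax)^T y = x^T (A^*) y, i.e. x^T A^T y = x^T (A^*) y. Since this holds for all x, y, we must have A^* = A^T. Therefore
A^* =
[[3, -1, -1],
 [1, -3, 0],
 [-2, 0, 3]].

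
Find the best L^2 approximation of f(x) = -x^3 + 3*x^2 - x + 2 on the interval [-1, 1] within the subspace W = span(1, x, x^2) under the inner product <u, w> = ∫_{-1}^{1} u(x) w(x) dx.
g(x) = 3*x^2 - 8*x/5 + 2

The best approximation g ∈ W is the orthogonal projection of f onto W. Writing g = a_0 + a_1 x + a_2 x^2, the coefficients solve the normal equations G · a = b where
  G_{ij} = <φ_i, φ_j> and b_i = <f, φ_i>, with φ_0 = 1, φ_1 = x, φ_2 = x^2.
G =
  [2, 0, 2/3]
  [0, 2/3, 0]
  [2/3, 0, 2/5],
b = (6, -16/15, 38/15).
Solving gives a_0 = 2, a_1 = -8/5, a_2 = 3, so
  g(x) = 3*x^2 - 8*x/5 + 2.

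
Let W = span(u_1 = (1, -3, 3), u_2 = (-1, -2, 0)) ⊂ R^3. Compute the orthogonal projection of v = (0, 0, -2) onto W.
proj_W(v) = (-6/7, 3/7, -9/7)

Set up U = [u_1 | ... | u_2] ∈ R^(3×2). The projector onto W = col(U) is P = U (U^T U)^(-1) U^T.
Compute U^T U =
  [19, 5]
  [5, 5],
and U^T v = (-6, 0).
Solve U^T U · c = U^T v for the coefficients: c = (-3/7, 3/7). The projection is proj_W(v) = U c.
Check: (v - proj_W(v)) · u_1 = 0  (should be 0).
Check: (v - proj_W(v)) · u_2 = 0  (should be 0).
Result: proj_W(v) = (-6/7, 3/7, -9/7).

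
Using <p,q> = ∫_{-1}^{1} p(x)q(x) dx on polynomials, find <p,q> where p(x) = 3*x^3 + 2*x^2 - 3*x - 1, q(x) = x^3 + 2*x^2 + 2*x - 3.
<p,q> = 34/105

Expand the product: p(x)·q(x) = 3*x^6 + 8*x^5 + 7*x^4 - 12*x^3 - 14*x^2 + 7*x + 3.
∫_{-1}^{1} of each monomial x^k gives [2/(k+1) if k even, 0 if k odd]. Integrating term-by-term (or equivalently evaluating the antiderivative F(x) = 3*x^7/7 + 4*x^6/3 + 7*x^5/5 - 3*x^4 - 14*x^3/3 + 7*x^2/2 + 3*x at the endpoints):
  F(1) − F(−1) = 419/210 − (117/70) = 34/105.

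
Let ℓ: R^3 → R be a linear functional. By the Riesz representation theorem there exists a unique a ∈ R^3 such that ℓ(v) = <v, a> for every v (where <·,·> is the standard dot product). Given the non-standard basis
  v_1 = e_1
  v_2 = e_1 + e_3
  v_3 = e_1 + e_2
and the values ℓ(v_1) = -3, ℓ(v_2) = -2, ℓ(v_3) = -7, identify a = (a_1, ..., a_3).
a = (-3, -4, 1)

Write a = (a_1, ..., a_3) in the standard basis. For each basis vector v_i, ℓ(v_i) = <v_i, a> is a linear equation in the a_j's. Collect the n equations into a matrix system V a = ℓ, where row i of V is v_i (expressed in the standard basis). Since V is invertible (lower-triangular with 1s on the diagonal, up to permutation), solve by back-substitution:
  V =
[[1, 0, 0],
 [1, 0, 1],
 [1, 1, 0]]
  V a = (-3, -2, -7)
Solving gives a = (-3, -4, 1).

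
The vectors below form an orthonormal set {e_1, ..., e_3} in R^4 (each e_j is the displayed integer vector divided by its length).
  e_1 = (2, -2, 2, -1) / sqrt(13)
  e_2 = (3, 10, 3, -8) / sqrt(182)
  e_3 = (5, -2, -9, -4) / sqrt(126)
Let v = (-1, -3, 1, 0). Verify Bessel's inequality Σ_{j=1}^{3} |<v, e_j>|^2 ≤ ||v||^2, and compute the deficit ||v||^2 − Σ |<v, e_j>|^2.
Σ |<v, e_j>|^2 = 74/9; ||v||^2 = 11; deficit = 25/9

Write each e_j = u_j / sqrt(<u_j, u_j>) where u_j is the displayed integer vector. Then <v, e_j> = <v, u_j> / sqrt(<u_j, u_j>), so |<v, e_j>|^2 = <v, u_j>^2 / <u_j, u_j>.
Coefficients: <v, e_1> = 6/sqrt(13), <v, e_2> = -30/sqrt(182), <v, e_3> = -8/sqrt(126).
Square and sum: Σ |<v, e_j>|^2 = 74/9.
Compute ||v||^2 = v·v = 11.
Deficit = 11 − 74/9 = 25/9 ≥ 0, confirming Bessel's inequality. (The deficit equals ||v − Σ <v,e_j> e_j||^2, the squared distance from v to span{e_j}.)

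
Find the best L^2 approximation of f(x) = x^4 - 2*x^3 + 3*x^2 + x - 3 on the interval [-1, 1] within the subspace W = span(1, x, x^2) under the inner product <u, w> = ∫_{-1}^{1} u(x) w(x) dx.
g(x) = 27*x^2/7 - x/5 - 108/35

The best approximation g ∈ W is the orthogonal projection of f onto W. Writing g = a_0 + a_1 x + a_2 x^2, the coefficients solve the normal equations G · a = b where
  G_{ij} = <φ_i, φ_j> and b_i = <f, φ_i>, with φ_0 = 1, φ_1 = x, φ_2 = x^2.
G =
  [2, 0, 2/3]
  [0, 2/3, 0]
  [2/3, 0, 2/5],
b = (-18/5, -2/15, -18/35).
Solving gives a_0 = -108/35, a_1 = -1/5, a_2 = 27/7, so
  g(x) = 27*x^2/7 - x/5 - 108/35.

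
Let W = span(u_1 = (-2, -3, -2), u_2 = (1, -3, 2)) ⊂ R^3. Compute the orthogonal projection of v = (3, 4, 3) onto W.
proj_W(v) = (675/229, 918/229, 696/229)

Set up U = [u_1 | ... | u_2] ∈ R^(3×2). The projector onto W = col(U) is P = U (U^T U)^(-1) U^T.
Compute U^T U =
  [17, 3]
  [3, 14],
and U^T v = (-24, -3).
Solve U^T U · c = U^T v for the coefficients: c = (-327/229, 21/229). The projection is proj_W(v) = U c.
Check: (v - proj_W(v)) · u_1 = 0  (should be 0).
Check: (v - proj_W(v)) · u_2 = 0  (should be 0).
Result: proj_W(v) = (675/229, 918/229, 696/229).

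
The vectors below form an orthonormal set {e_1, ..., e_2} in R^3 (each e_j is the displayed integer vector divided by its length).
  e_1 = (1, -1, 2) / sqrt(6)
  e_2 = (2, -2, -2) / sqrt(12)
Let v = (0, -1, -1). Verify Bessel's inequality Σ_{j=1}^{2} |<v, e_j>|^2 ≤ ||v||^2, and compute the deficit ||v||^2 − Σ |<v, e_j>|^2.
Σ |<v, e_j>|^2 = 3/2; ||v||^2 = 2; deficit = 1/2

Write each e_j = u_j / sqrt(<u_j, u_j>) where u_j is the displayed integer vector. Then <v, e_j> = <v, u_j> / sqrt(<u_j, u_j>), so |<v, e_j>|^2 = <v, u_j>^2 / <u_j, u_j>.
Coefficients: <v, e_1> = -1/sqrt(6), <v, e_2> = 4/sqrt(12).
Square and sum: Σ |<v, e_j>|^2 = 3/2.
Compute ||v||^2 = v·v = 2.
Deficit = 2 − 3/2 = 1/2 ≥ 0, confirming Bessel's inequality. (The deficit equals ||v − Σ <v,e_j> e_j||^2, the squared distance from v to span{e_j}.)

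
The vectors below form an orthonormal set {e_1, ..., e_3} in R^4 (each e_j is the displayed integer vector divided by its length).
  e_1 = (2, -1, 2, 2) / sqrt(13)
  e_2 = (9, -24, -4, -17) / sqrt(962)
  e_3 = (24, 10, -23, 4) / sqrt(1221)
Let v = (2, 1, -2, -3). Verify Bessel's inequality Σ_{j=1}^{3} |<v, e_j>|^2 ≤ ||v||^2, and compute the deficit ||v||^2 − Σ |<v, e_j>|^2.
Σ |<v, e_j>|^2 = 899/66; ||v||^2 = 18; deficit = 289/66

Write each e_j = u_j / sqrt(<u_j, u_j>) where u_j is the displayed integer vector. Then <v, e_j> = <v, u_j> / sqrt(<u_j, u_j>), so |<v, e_j>|^2 = <v, u_j>^2 / <u_j, u_j>.
Coefficients: <v, e_1> = -7/sqrt(13), <v, e_2> = 53/sqrt(962), <v, e_3> = 92/sqrt(1221).
Square and sum: Σ |<v, e_j>|^2 = 899/66.
Compute ||v||^2 = v·v = 18.
Deficit = 18 − 899/66 = 289/66 ≥ 0, confirming Bessel's inequality. (The deficit equals ||v − Σ <v,e_j> e_j||^2, the squared distance from v to span{e_j}.)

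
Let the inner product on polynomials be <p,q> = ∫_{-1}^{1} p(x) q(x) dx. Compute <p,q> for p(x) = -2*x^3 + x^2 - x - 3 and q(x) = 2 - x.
<p,q> = -46/5

Expand the product: p(x)·q(x) = 2*x^4 - 5*x^3 + 3*x^2 + x - 6.
∫_{-1}^{1} of each monomial x^k gives [2/(k+1) if k even, 0 if k odd]. Integrating term-by-term (or equivalently evaluating the antiderivative F(x) = 2*x^5/5 - 5*x^4/4 + x^3 + x^2/2 - 6*x at the endpoints):
  F(1) − F(−1) = -107/20 − (77/20) = -46/5.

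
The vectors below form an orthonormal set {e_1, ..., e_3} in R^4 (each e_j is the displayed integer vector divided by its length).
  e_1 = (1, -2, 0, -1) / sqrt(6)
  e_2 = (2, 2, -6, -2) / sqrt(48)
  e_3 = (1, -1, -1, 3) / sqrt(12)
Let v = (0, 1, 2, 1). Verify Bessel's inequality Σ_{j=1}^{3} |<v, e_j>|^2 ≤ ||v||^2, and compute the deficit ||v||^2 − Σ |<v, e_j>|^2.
Σ |<v, e_j>|^2 = 9/2; ||v||^2 = 6; deficit = 3/2

Write each e_j = u_j / sqrt(<u_j, u_j>) where u_j is the displayed integer vector. Then <v, e_j> = <v, u_j> / sqrt(<u_j, u_j>), so |<v, e_j>|^2 = <v, u_j>^2 / <u_j, u_j>.
Coefficients: <v, e_1> = -3/sqrt(6), <v, e_2> = -12/sqrt(48), <v, e_3> = 0/sqrt(12).
Square and sum: Σ |<v, e_j>|^2 = 9/2.
Compute ||v||^2 = v·v = 6.
Deficit = 6 − 9/2 = 3/2 ≥ 0, confirming Bessel's inequality. (The deficit equals ||v − Σ <v,e_j> e_j||^2, the squared distance from v to span{e_j}.)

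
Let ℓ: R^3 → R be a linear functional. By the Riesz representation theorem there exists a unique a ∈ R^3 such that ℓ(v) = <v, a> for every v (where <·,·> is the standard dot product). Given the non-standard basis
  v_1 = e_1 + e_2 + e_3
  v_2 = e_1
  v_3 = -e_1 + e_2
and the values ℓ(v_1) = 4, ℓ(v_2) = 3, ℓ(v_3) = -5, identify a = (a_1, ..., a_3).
a = (3, -2, 3)

Write a = (a_1, ..., a_3) in the standard basis. For each basis vector v_i, ℓ(v_i) = <v_i, a> is a linear equation in the a_j's. Collect the n equations into a matrix system V a = ℓ, where row i of V is v_i (expressed in the standard basis). Since V is invertible (lower-triangular with 1s on the diagonal, up to permutation), solve by back-substitution:
  V =
[[1, 1, 1],
 [1, 0, 0],
 [-1, 1, 0]]
  V a = (4, 3, -5)
Solving gives a = (3, -2, 3).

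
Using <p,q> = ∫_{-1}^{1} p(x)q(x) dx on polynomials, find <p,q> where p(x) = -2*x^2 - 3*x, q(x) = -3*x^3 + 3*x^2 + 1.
<p,q> = -2/15

Expand the product: p(x)·q(x) = 6*x^5 + 3*x^4 - 9*x^3 - 2*x^2 - 3*x.
∫_{-1}^{1} of each monomial x^k gives [2/(k+1) if k even, 0 if k odd]. Integrating term-by-term (or equivalently evaluating the antiderivative F(x) = x^6 + 3*x^5/5 - 9*x^4/4 - 2*x^3/3 - 3*x^2/2 at the endpoints):
  F(1) − F(−1) = -169/60 − (-161/60) = -2/15.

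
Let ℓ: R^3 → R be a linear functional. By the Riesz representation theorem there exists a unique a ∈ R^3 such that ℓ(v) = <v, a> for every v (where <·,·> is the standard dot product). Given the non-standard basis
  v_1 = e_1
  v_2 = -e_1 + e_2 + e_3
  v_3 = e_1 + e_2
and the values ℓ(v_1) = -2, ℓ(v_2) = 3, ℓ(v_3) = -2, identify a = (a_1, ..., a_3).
a = (-2, 0, 1)

Write a = (a_1, ..., a_3) in the standard basis. For each basis vector v_i, ℓ(v_i) = <v_i, a> is a linear equation in the a_j's. Collect the n equations into a matrix system V a = ℓ, where row i of V is v_i (expressed in the standard basis). Since V is invertible (lower-triangular with 1s on the diagonal, up to permutation), solve by back-substitution:
  V =
[[1, 0, 0],
 [-1, 1, 1],
 [1, 1, 0]]
  V a = (-2, 3, -2)
Solving gives a = (-2, 0, 1).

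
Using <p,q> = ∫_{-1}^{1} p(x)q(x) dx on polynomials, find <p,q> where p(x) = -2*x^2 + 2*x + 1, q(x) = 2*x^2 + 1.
<p,q> = 2/5

Expand the product: p(x)·q(x) = -4*x^4 + 4*x^3 + 2*x + 1.
∫_{-1}^{1} of each monomial x^k gives [2/(k+1) if k even, 0 if k odd]. Integrating term-by-term (or equivalently evaluating the antiderivative F(x) = -4*x^5/5 + x^4 + x^2 + x at the endpoints):
  F(1) − F(−1) = 11/5 − (9/5) = 2/5.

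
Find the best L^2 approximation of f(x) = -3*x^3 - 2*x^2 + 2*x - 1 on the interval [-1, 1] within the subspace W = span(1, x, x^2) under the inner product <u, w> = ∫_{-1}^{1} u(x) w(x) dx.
g(x) = -2*x^2 + x/5 - 1

The best approximation g ∈ W is the orthogonal projection of f onto W. Writing g = a_0 + a_1 x + a_2 x^2, the coefficients solve the normal equations G · a = b where
  G_{ij} = <φ_i, φ_j> and b_i = <f, φ_i>, with φ_0 = 1, φ_1 = x, φ_2 = x^2.
G =
  [2, 0, 2/3]
  [0, 2/3, 0]
  [2/3, 0, 2/5],
b = (-10/3, 2/15, -22/15).
Solving gives a_0 = -1, a_1 = 1/5, a_2 = -2, so
  g(x) = -2*x^2 + x/5 - 1.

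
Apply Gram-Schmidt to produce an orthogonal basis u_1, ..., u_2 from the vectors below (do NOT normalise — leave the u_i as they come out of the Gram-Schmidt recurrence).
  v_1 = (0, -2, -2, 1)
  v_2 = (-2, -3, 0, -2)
Orthogonal basis:
  u_1 = (0, -2, -2, 1)
  u_2 = (-2, -19/9, 8/9, -22/9)

Apply the Gram-Schmidt recurrence
  u_1 = v_1
  u_i = v_i − Σ_{j<i} ((v_i · u_j) / (u_j · u_j)) · u_j.

Step by step this gives:
  u_1 = (0, -2, -2, 1)
  u_2 = (-2, -19/9, 8/9, -22/9)

Orthogonality check:
  u_2 · u_1 = 0 (should be 0)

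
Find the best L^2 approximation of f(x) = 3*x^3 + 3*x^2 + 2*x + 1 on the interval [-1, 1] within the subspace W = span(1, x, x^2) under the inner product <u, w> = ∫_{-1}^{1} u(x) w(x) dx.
g(x) = 3*x^2 + 19*x/5 + 1

The best approximation g ∈ W is the orthogonal projection of f onto W. Writing g = a_0 + a_1 x + a_2 x^2, the coefficients solve the normal equations G · a = b where
  G_{ij} = <φ_i, φ_j> and b_i = <f, φ_i>, with φ_0 = 1, φ_1 = x, φ_2 = x^2.
G =
  [2, 0, 2/3]
  [0, 2/3, 0]
  [2/3, 0, 2/5],
b = (4, 38/15, 28/15).
Solving gives a_0 = 1, a_1 = 19/5, a_2 = 3, so
  g(x) = 3*x^2 + 19*x/5 + 1.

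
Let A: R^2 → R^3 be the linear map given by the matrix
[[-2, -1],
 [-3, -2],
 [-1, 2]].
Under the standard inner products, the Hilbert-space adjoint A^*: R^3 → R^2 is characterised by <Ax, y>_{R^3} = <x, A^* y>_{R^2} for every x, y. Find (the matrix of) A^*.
A^* = A^T =
[[-2, -3, -1],
 [-1, -2, 2]]

For real matrices with standard dot products, the defining identity <Ax, y> = <x, A^* y> gives (Ax)^T y = x^T (A^*) y, i.e. x^T A^T y = x^T (A^*) y. Since this holds for all x, y, we must have A^* = A^T. Therefore
A^* =
[[-2, -3, -1],
 [-1, -2, 2]].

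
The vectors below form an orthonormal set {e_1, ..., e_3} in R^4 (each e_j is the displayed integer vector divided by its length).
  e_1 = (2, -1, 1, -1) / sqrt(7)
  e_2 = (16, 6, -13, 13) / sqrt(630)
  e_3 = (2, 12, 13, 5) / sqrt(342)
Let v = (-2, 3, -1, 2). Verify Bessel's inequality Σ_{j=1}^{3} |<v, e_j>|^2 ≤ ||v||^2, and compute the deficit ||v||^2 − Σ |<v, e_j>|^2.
Σ |<v, e_j>|^2 = 337/19; ||v||^2 = 18; deficit = 5/19

Write each e_j = u_j / sqrt(<u_j, u_j>) where u_j is the displayed integer vector. Then <v, e_j> = <v, u_j> / sqrt(<u_j, u_j>), so |<v, e_j>|^2 = <v, u_j>^2 / <u_j, u_j>.
Coefficients: <v, e_1> = -10/sqrt(7), <v, e_2> = 25/sqrt(630), <v, e_3> = 29/sqrt(342).
Square and sum: Σ |<v, e_j>|^2 = 337/19.
Compute ||v||^2 = v·v = 18.
Deficit = 18 − 337/19 = 5/19 ≥ 0, confirming Bessel's inequality. (The deficit equals ||v − Σ <v,e_j> e_j||^2, the squared distance from v to span{e_j}.)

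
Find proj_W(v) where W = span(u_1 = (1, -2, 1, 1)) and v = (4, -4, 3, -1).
proj_W(v) = (2, -4, 2, 2)

Set up U = [u_1 | ... | u_1] ∈ R^(4×1). The projector onto W = col(U) is P = U (U^T U)^(-1) U^T.
Compute U^T U =
  [7],
and U^T v = (14).
Solve U^T U · c = U^T v for the coefficients: c = (2). The projection is proj_W(v) = U c.
Check: (v - proj_W(v)) · u_1 = 0  (should be 0).
Result: proj_W(v) = (2, -4, 2, 2).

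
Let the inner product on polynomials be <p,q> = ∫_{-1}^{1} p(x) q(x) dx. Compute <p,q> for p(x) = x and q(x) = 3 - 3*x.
<p,q> = -2

Expand the product: p(x)·q(x) = -3*x^2 + 3*x.
∫_{-1}^{1} of each monomial x^k gives [2/(k+1) if k even, 0 if k odd]. Integrating term-by-term (or equivalently evaluating the antiderivative F(x) = -x^3 + 3*x^2/2 at the endpoints):
  F(1) − F(−1) = 1/2 − (5/2) = -2.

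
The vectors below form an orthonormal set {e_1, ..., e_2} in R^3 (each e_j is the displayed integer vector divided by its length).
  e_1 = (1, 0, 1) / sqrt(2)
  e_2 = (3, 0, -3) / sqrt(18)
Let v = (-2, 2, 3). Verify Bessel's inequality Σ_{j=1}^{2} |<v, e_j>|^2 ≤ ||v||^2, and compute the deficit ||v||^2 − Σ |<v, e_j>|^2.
Σ |<v, e_j>|^2 = 13; ||v||^2 = 17; deficit = 4

Write each e_j = u_j / sqrt(<u_j, u_j>) where u_j is the displayed integer vector. Then <v, e_j> = <v, u_j> / sqrt(<u_j, u_j>), so |<v, e_j>|^2 = <v, u_j>^2 / <u_j, u_j>.
Coefficients: <v, e_1> = 1/sqrt(2), <v, e_2> = -15/sqrt(18).
Square and sum: Σ |<v, e_j>|^2 = 13.
Compute ||v||^2 = v·v = 17.
Deficit = 17 − 13 = 4 ≥ 0, confirming Bessel's inequality. (The deficit equals ||v − Σ <v,e_j> e_j||^2, the squared distance from v to span{e_j}.)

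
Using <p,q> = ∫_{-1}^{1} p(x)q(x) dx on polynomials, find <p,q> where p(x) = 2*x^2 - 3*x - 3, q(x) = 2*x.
<p,q> = -4

Expand the product: p(x)·q(x) = 4*x^3 - 6*x^2 - 6*x.
∫_{-1}^{1} of each monomial x^k gives [2/(k+1) if k even, 0 if k odd]. Integrating term-by-term (or equivalently evaluating the antiderivative F(x) = x^4 - 2*x^3 - 3*x^2 at the endpoints):
  F(1) − F(−1) = -4 − (0) = -4.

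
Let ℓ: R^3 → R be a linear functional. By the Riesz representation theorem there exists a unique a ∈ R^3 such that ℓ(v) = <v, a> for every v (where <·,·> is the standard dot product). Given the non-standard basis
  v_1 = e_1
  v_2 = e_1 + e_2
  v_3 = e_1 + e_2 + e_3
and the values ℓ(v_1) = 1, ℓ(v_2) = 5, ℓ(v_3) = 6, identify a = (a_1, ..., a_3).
a = (1, 4, 1)

Write a = (a_1, ..., a_3) in the standard basis. For each basis vector v_i, ℓ(v_i) = <v_i, a> is a linear equation in the a_j's. Collect the n equations into a matrix system V a = ℓ, where row i of V is v_i (expressed in the standard basis). Since V is invertible (lower-triangular with 1s on the diagonal, up to permutation), solve by back-substitution:
  V =
[[1, 0, 0],
 [1, 1, 0],
 [1, 1, 1]]
  V a = (1, 5, 6)
Solving gives a = (1, 4, 1).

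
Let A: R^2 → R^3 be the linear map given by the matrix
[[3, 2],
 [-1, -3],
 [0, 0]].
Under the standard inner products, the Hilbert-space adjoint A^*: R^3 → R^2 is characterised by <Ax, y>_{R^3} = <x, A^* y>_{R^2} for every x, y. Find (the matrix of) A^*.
A^* = A^T =
[[3, -1, 0],
 [2, -3, 0]]

For real matrices with standard dot products, the defining identity <Ax, y> = <x, A^* y> gives (Ax)^T y = x^T (A^*) y, i.e. x^T A^T y = x^T (A^*) y. Since this holds for all x, y, we must have A^* = A^T. Therefore
A^* =
[[3, -1, 0],
 [2, -3, 0]].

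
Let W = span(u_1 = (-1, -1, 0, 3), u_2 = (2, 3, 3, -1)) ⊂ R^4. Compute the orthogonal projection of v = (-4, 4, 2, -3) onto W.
proj_W(v) = (35/27, 316/189, 71/63, -380/189)

Set up U = [u_1 | ... | u_2] ∈ R^(4×2). The projector onto W = col(U) is P = U (U^T U)^(-1) U^T.
Compute U^T U =
  [11, -8]
  [-8, 23],
and U^T v = (-9, 13).
Solve U^T U · c = U^T v for the coefficients: c = (-103/189, 71/189). The projection is proj_W(v) = U c.
Check: (v - proj_W(v)) · u_1 = 0  (should be 0).
Check: (v - proj_W(v)) · u_2 = 0  (should be 0).
Result: proj_W(v) = (35/27, 316/189, 71/63, -380/189).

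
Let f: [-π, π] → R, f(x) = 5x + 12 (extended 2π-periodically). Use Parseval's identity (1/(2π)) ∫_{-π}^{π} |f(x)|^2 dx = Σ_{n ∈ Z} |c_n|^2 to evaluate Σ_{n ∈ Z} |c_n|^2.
Σ |c_n|^2 = 25π^2/3 + 144

Expand and integrate term by term over [-π, π]:
  ∫ (5x)^2 dx = 25·(2π^3/3); ∫ 2·5·(12)·x dx = 0 (odd integrand); ∫ 12^2 dx = 144·2π.
So (1/(2π)) ∫_{-π}^{π} (5x + 12)^2 dx = 25π^2/3 + 144 = 25π^2/3 + 144.
Parseval ⇒ Σ |c_n|^2 = 25π^2/3 + 144.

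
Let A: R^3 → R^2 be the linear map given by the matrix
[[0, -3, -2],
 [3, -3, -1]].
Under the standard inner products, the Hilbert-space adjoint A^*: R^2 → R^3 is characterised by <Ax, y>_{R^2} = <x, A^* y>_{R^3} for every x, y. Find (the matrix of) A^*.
A^* = A^T =
[[0, 3],
 [-3, -3],
 [-2, -1]]

For real matrices with standard dot products, the defining identity <Ax, y> = <x, A^* y> gives (Ax)^T y = x^T (A^*) y, i.e. x^T A^T y = x^T (A^*) y. Since this holds for all x, y, we must have A^* = A^T. Therefore
A^* =
[[0, 3],
 [-3, -3],
 [-2, -1]].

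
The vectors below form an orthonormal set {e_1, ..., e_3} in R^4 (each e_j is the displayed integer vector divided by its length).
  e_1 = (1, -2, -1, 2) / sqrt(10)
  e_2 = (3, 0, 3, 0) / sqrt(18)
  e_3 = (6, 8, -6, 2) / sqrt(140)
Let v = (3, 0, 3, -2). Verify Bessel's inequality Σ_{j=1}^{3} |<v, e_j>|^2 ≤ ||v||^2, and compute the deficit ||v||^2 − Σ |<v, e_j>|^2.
Σ |<v, e_j>|^2 = 138/7; ||v||^2 = 22; deficit = 16/7

Write each e_j = u_j / sqrt(<u_j, u_j>) where u_j is the displayed integer vector. Then <v, e_j> = <v, u_j> / sqrt(<u_j, u_j>), so |<v, e_j>|^2 = <v, u_j>^2 / <u_j, u_j>.
Coefficients: <v, e_1> = -4/sqrt(10), <v, e_2> = 18/sqrt(18), <v, e_3> = -4/sqrt(140).
Square and sum: Σ |<v, e_j>|^2 = 138/7.
Compute ||v||^2 = v·v = 22.
Deficit = 22 − 138/7 = 16/7 ≥ 0, confirming Bessel's inequality. (The deficit equals ||v − Σ <v,e_j> e_j||^2, the squared distance from v to span{e_j}.)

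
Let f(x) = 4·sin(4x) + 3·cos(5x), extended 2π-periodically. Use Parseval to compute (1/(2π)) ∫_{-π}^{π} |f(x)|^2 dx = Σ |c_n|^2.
Σ |c_n|^2 = 25/2

Expand |f|^2 and use orthogonality of {sin(nx), cos(mx)} on [-π, π]:
  ∫_{-π}^{π} sin(nx)^2 dx = π, ∫ cos(mx)^2 dx = π, and cross terms integrate to 0.
So ∫_{-π}^{π} f(x)^2 dx = 4^2 · π + 3^2 · π = (16 + 9)π.
Divide by 2π: (16 + 9)/2 = 25/2.
By Parseval, this equals Σ |c_n|^2.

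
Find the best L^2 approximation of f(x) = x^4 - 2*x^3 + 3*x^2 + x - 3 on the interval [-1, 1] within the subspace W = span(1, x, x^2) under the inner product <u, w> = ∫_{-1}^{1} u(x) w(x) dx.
g(x) = 27*x^2/7 - x/5 - 108/35

The best approximation g ∈ W is the orthogonal projection of f onto W. Writing g = a_0 + a_1 x + a_2 x^2, the coefficients solve the normal equations G · a = b where
  G_{ij} = <φ_i, φ_j> and b_i = <f, φ_i>, with φ_0 = 1, φ_1 = x, φ_2 = x^2.
G =
  [2, 0, 2/3]
  [0, 2/3, 0]
  [2/3, 0, 2/5],
b = (-18/5, -2/15, -18/35).
Solving gives a_0 = -108/35, a_1 = -1/5, a_2 = 27/7, so
  g(x) = 27*x^2/7 - x/5 - 108/35.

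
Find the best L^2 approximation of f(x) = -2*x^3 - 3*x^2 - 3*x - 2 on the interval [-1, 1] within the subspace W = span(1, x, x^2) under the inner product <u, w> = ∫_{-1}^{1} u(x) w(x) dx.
g(x) = -3*x^2 - 21*x/5 - 2

The best approximation g ∈ W is the orthogonal projection of f onto W. Writing g = a_0 + a_1 x + a_2 x^2, the coefficients solve the normal equations G · a = b where
  G_{ij} = <φ_i, φ_j> and b_i = <f, φ_i>, with φ_0 = 1, φ_1 = x, φ_2 = x^2.
G =
  [2, 0, 2/3]
  [0, 2/3, 0]
  [2/3, 0, 2/5],
b = (-6, -14/5, -38/15).
Solving gives a_0 = -2, a_1 = -21/5, a_2 = -3, so
  g(x) = -3*x^2 - 21*x/5 - 2.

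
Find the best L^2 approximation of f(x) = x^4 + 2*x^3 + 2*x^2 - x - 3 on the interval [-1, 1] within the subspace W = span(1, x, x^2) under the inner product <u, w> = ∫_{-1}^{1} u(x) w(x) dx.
g(x) = 20*x^2/7 + x/5 - 108/35

The best approximation g ∈ W is the orthogonal projection of f onto W. Writing g = a_0 + a_1 x + a_2 x^2, the coefficients solve the normal equations G · a = b where
  G_{ij} = <φ_i, φ_j> and b_i = <f, φ_i>, with φ_0 = 1, φ_1 = x, φ_2 = x^2.
G =
  [2, 0, 2/3]
  [0, 2/3, 0]
  [2/3, 0, 2/5],
b = (-64/15, 2/15, -32/35).
Solving gives a_0 = -108/35, a_1 = 1/5, a_2 = 20/7, so
  g(x) = 20*x^2/7 + x/5 - 108/35.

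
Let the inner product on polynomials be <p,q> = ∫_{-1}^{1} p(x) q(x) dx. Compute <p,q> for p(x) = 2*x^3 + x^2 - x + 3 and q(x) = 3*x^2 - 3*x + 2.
<p,q> = 302/15

Expand the product: p(x)·q(x) = 6*x^5 - 3*x^4 - 2*x^3 + 14*x^2 - 11*x + 6.
∫_{-1}^{1} of each monomial x^k gives [2/(k+1) if k even, 0 if k odd]. Integrating term-by-term (or equivalently evaluating the antiderivative F(x) = x^6 - 3*x^5/5 - x^4/2 + 14*x^3/3 - 11*x^2/2 + 6*x at the endpoints):
  F(1) − F(−1) = 76/15 − (-226/15) = 302/15.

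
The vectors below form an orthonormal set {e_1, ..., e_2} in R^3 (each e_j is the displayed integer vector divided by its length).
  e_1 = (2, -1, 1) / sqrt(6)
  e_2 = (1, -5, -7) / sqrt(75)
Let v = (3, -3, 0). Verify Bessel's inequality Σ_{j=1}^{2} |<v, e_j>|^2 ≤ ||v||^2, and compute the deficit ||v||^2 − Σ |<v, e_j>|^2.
Σ |<v, e_j>|^2 = 891/50; ||v||^2 = 18; deficit = 9/50

Write each e_j = u_j / sqrt(<u_j, u_j>) where u_j is the displayed integer vector. Then <v, e_j> = <v, u_j> / sqrt(<u_j, u_j>), so |<v, e_j>|^2 = <v, u_j>^2 / <u_j, u_j>.
Coefficients: <v, e_1> = 9/sqrt(6), <v, e_2> = 18/sqrt(75).
Square and sum: Σ |<v, e_j>|^2 = 891/50.
Compute ||v||^2 = v·v = 18.
Deficit = 18 − 891/50 = 9/50 ≥ 0, confirming Bessel's inequality. (The deficit equals ||v − Σ <v,e_j> e_j||^2, the squared distance from v to span{e_j}.)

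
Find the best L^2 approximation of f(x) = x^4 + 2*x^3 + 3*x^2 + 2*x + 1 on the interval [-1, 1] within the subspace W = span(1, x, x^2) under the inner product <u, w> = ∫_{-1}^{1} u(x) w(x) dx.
g(x) = 27*x^2/7 + 16*x/5 + 32/35

The best approximation g ∈ W is the orthogonal projection of f onto W. Writing g = a_0 + a_1 x + a_2 x^2, the coefficients solve the normal equations G · a = b where
  G_{ij} = <φ_i, φ_j> and b_i = <f, φ_i>, with φ_0 = 1, φ_1 = x, φ_2 = x^2.
G =
  [2, 0, 2/3]
  [0, 2/3, 0]
  [2/3, 0, 2/5],
b = (22/5, 32/15, 226/105).
Solving gives a_0 = 32/35, a_1 = 16/5, a_2 = 27/7, so
  g(x) = 27*x^2/7 + 16*x/5 + 32/35.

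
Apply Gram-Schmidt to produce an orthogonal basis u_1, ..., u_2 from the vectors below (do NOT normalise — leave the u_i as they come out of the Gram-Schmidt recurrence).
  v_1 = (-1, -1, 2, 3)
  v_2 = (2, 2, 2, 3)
Orthogonal basis:
  u_1 = (-1, -1, 2, 3)
  u_2 = (13/5, 13/5, 4/5, 6/5)

Apply the Gram-Schmidt recurrence
  u_1 = v_1
  u_i = v_i − Σ_{j<i} ((v_i · u_j) / (u_j · u_j)) · u_j.

Step by step this gives:
  u_1 = (-1, -1, 2, 3)
  u_2 = (13/5, 13/5, 4/5, 6/5)

Orthogonality check:
  u_2 · u_1 = 0 (should be 0)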